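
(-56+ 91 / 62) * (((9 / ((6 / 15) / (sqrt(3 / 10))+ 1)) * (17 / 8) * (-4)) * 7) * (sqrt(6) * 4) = -6207516 * sqrt(5) / 31+ 7759395 * sqrt(6) / 31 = 165359.06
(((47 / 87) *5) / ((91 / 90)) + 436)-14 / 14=1155015 / 2639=437.67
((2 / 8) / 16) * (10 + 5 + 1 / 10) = 151 / 640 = 0.24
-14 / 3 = -4.67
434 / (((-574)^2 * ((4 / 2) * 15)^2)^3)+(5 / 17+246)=7797830807807404009632000527 / 31660645744620460512000000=246.29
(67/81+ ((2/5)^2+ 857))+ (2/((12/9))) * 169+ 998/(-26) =56498849/52650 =1073.10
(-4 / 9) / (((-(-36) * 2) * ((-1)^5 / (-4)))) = -2 / 81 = -0.02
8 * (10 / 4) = 20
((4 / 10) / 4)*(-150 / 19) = -15 / 19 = -0.79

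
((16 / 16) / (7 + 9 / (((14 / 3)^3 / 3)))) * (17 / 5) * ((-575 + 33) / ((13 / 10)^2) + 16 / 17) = -2520901824 / 16846765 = -149.64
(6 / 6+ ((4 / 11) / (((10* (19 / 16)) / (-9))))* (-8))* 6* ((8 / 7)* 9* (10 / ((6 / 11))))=482256 / 133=3625.98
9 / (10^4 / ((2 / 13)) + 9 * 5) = 9 / 65045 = 0.00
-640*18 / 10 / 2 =-576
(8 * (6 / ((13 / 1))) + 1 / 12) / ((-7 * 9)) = -589 / 9828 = -0.06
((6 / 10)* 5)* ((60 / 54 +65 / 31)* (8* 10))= 769.89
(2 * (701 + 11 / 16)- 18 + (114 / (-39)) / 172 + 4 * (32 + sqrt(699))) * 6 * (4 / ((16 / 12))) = 72 * sqrt(699) + 60909633 / 2236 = 29144.02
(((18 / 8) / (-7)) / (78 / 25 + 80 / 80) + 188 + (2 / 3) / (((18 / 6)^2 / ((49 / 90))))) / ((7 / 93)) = 20417567851 / 8176140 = 2497.21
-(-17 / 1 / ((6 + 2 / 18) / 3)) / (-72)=-51 / 440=-0.12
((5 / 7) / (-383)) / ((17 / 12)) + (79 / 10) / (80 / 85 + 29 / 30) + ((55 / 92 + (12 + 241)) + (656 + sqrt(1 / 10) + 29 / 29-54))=861.05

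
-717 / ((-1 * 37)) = 717 / 37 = 19.38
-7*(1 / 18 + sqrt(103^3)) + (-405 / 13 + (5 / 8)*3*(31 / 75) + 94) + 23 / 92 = 297097 / 4680 -721*sqrt(103) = -7253.87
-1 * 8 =-8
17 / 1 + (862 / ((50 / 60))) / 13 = 6277 / 65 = 96.57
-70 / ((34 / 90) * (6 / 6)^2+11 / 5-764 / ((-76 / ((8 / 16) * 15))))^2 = -0.01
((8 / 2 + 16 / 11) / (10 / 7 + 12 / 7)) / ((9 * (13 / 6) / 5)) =700 / 1573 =0.45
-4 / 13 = -0.31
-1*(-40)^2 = -1600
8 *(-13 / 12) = -8.67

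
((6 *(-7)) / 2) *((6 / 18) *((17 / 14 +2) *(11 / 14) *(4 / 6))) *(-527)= 86955 / 14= 6211.07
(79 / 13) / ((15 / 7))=553 / 195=2.84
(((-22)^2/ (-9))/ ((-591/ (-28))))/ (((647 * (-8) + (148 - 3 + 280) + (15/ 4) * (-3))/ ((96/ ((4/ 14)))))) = 6071296/ 33773877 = 0.18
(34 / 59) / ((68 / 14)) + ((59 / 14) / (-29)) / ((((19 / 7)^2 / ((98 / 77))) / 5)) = -0.01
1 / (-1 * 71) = -1 / 71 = -0.01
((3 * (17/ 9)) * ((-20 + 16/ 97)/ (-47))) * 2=4.78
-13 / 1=-13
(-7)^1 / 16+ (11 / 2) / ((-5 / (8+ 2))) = -183 / 16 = -11.44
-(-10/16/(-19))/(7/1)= -5/1064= -0.00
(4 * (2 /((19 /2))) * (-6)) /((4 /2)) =-48 /19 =-2.53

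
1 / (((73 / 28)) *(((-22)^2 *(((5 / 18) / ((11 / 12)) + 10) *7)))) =0.00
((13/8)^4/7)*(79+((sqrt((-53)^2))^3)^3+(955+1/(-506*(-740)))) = 35288928532709370216148841/10735943680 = 3286988976893493.75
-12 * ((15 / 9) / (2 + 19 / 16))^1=-320 / 51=-6.27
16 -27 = -11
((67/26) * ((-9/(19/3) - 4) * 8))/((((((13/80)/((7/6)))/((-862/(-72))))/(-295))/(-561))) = -45942111492200/28899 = -1589747447.74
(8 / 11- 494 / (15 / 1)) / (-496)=2657 / 40920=0.06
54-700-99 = -745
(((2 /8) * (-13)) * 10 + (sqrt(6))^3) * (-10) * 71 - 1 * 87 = 22988 - 4260 * sqrt(6) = 12553.17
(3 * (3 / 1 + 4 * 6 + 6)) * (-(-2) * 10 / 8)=495 / 2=247.50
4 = 4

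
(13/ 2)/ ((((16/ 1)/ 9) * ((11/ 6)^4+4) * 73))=729/ 222650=0.00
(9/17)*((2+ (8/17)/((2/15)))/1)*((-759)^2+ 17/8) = 1949465295/1156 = 1686388.66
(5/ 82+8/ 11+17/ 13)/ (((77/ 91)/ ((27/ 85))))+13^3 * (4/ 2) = 3706431359/ 843370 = 4394.79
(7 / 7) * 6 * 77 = 462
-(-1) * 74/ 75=74/ 75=0.99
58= 58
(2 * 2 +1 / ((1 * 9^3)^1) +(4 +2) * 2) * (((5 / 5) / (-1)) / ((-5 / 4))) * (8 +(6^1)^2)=410608 / 729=563.25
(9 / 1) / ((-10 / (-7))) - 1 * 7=-7 / 10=-0.70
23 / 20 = 1.15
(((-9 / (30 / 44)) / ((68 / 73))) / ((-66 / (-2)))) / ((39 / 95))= -1.05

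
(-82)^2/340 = 1681/85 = 19.78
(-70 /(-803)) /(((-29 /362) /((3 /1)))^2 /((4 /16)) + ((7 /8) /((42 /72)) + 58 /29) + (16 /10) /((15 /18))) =1031971500 /64196741587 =0.02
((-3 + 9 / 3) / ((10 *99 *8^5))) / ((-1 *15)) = 0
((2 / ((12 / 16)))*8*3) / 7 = 64 / 7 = 9.14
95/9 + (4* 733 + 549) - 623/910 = 4084319/1170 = 3490.87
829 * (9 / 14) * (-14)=-7461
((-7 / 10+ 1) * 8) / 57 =4 / 95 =0.04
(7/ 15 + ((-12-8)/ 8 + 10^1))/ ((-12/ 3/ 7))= -1673/ 120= -13.94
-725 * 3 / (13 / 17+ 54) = -36975 / 931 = -39.72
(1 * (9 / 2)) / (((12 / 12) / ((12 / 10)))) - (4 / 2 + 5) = -8 / 5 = -1.60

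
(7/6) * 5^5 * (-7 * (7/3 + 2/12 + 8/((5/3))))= -2235625/12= -186302.08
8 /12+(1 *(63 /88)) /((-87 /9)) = 4537 /7656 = 0.59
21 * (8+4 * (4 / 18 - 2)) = 56 / 3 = 18.67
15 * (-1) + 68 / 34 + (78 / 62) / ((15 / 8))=-1911 / 155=-12.33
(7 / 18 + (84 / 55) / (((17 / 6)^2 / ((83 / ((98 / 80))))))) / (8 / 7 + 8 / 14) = 5319035 / 686664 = 7.75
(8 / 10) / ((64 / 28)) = 7 / 20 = 0.35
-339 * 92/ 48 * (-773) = 2009027/ 4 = 502256.75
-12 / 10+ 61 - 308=-1241 / 5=-248.20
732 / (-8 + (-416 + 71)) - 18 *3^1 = -19794 / 353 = -56.07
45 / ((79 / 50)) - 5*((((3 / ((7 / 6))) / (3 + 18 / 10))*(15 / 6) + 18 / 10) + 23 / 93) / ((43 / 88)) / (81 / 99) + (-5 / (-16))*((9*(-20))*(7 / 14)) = -6687150439 / 159224184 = -42.00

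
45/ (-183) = -15/ 61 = -0.25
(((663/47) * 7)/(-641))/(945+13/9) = -41769/256621786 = -0.00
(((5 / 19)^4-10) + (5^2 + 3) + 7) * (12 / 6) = 6517300 / 130321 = 50.01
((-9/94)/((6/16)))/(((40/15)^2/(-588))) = 3969/188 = 21.11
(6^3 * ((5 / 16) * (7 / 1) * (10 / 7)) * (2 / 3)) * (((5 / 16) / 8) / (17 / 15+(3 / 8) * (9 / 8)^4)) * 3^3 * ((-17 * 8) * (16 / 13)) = -507617280000 / 11079913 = -45814.19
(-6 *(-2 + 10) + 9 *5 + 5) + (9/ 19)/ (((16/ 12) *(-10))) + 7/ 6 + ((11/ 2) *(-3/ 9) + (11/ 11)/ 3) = 3719/ 2280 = 1.63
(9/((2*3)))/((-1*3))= -1/2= -0.50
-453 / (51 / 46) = -6946 / 17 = -408.59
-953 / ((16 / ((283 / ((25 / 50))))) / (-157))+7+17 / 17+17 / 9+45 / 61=23246212579 / 4392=5292853.50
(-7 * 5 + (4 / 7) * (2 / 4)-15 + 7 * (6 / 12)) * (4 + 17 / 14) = -47231 / 196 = -240.97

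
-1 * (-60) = 60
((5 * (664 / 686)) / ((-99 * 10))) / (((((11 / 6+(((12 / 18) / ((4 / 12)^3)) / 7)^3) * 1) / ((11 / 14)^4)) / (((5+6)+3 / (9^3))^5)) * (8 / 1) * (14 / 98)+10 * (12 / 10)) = -1376001996758408327 / 3377802135712589744283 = -0.00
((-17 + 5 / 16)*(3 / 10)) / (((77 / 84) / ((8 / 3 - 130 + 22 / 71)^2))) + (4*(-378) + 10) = -24847842674 / 277255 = -89620.90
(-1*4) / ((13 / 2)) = -8 / 13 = -0.62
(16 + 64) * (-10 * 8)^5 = -262144000000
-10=-10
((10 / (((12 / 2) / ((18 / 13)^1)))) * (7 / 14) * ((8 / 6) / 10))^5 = 32 / 371293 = 0.00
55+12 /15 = 279 /5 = 55.80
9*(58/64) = 8.16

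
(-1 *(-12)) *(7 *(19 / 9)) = 532 / 3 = 177.33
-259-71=-330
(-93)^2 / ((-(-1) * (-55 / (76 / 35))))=-657324 / 1925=-341.47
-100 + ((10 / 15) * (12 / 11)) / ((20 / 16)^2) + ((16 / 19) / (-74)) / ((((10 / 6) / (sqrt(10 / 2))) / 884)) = -113.03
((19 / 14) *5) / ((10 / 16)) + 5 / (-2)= 117 / 14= 8.36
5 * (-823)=-4115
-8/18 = -4/9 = -0.44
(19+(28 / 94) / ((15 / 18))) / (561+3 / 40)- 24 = -25279312 / 1054821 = -23.97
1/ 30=0.03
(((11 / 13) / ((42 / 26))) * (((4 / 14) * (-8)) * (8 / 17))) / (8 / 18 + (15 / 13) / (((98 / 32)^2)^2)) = -146825952 / 119238391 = -1.23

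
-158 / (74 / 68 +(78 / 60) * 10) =-11.22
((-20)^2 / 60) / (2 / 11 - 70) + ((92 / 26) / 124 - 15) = -3497461 / 232128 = -15.07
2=2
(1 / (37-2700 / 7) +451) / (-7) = -1100884 / 17087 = -64.43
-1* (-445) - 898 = -453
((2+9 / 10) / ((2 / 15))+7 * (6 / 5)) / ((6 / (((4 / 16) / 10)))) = 201 / 1600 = 0.13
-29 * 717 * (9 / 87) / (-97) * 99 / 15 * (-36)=-2555388 / 485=-5268.84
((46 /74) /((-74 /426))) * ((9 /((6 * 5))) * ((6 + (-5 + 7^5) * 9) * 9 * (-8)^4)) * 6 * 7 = -1720565330706432 /6845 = -251360895647.40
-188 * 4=-752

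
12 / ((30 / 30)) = 12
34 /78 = 17 /39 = 0.44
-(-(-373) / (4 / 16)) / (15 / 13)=-1293.07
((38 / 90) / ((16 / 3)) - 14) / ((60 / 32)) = -7.42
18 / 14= 9 / 7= 1.29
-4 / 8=-1 / 2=-0.50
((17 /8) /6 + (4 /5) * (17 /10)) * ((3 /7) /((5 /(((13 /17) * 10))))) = 1573 /1400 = 1.12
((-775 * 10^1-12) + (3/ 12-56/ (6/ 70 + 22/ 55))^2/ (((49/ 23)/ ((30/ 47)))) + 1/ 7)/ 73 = -276911223/ 5324536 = -52.01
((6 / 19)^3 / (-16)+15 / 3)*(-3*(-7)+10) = 2125453 / 13718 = 154.94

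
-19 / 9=-2.11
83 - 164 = -81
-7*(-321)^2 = -721287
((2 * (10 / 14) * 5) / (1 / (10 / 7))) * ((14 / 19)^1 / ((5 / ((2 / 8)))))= 50 / 133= 0.38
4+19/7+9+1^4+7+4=27.71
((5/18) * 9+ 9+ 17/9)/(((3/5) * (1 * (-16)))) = -1.39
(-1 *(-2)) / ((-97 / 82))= -164 / 97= -1.69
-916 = -916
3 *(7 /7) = 3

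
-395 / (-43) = 395 / 43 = 9.19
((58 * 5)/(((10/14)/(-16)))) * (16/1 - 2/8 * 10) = -87696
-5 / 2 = -2.50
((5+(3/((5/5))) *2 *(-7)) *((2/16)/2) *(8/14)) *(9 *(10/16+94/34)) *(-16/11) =153513/2618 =58.64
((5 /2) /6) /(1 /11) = 4.58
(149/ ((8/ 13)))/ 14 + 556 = 64209/ 112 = 573.29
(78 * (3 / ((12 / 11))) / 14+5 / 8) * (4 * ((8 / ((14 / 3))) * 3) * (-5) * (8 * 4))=-2571840 / 49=-52486.53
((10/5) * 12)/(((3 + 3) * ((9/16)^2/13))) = 13312/81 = 164.35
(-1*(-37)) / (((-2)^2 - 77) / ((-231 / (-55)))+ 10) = -777 / 155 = -5.01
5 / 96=0.05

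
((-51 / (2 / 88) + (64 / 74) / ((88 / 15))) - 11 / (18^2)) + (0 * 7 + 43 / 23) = -6799956743 / 3032964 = -2242.02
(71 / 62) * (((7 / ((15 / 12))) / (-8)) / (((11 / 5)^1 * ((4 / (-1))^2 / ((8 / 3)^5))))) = -3.07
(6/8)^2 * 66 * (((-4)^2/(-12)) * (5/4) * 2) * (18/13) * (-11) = 49005/26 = 1884.81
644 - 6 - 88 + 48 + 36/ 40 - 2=5969/ 10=596.90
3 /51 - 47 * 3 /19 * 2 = -4775 /323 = -14.78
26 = 26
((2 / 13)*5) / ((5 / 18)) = 36 / 13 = 2.77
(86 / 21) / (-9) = -86 / 189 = -0.46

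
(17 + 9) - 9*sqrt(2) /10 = 26 - 9*sqrt(2) /10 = 24.73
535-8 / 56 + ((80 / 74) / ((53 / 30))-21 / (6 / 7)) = 14028145 / 27454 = 510.97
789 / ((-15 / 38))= -9994 / 5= -1998.80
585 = 585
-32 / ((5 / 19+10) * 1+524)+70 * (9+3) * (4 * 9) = 306965632 / 10151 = 30239.94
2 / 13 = 0.15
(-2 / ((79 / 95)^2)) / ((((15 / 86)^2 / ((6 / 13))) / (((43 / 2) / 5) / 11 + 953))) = -560012591176 / 13386945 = -41832.74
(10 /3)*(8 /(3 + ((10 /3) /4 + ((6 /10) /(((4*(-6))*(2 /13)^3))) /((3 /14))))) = -12800 /13539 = -0.95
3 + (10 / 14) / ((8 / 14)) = 4.25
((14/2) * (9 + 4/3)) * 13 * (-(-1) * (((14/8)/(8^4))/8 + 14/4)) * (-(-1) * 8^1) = 1294159139/49152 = 26329.74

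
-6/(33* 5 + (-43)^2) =-3/1007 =-0.00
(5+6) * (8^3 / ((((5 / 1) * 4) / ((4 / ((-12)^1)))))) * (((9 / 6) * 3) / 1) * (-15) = 6336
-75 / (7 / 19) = -1425 / 7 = -203.57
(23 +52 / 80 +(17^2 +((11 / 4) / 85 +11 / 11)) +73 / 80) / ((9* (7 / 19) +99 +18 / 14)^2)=0.03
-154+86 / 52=-3961 / 26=-152.35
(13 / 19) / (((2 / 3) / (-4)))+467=8795 / 19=462.89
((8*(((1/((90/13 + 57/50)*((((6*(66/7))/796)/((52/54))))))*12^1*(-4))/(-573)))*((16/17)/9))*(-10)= -482134016000/409390647039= -1.18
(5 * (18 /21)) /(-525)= -2 /245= -0.01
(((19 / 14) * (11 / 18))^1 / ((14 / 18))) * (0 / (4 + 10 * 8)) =0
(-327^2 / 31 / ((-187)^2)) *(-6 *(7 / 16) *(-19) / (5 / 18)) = -17.71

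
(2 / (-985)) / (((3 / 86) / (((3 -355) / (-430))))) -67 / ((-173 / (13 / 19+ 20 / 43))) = 830035511 / 2088313275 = 0.40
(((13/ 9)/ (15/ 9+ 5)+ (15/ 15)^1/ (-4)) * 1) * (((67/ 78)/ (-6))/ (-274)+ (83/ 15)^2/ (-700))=8081831/ 5610150000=0.00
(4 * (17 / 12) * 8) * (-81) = -3672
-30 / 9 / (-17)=10 / 51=0.20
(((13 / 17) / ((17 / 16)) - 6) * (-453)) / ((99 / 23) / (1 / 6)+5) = 15899394 / 204901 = 77.60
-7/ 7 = -1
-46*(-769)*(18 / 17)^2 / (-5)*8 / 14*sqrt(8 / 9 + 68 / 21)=-30563136*sqrt(455) / 70805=-9207.46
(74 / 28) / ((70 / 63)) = 333 / 140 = 2.38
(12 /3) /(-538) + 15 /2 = 4031 /538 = 7.49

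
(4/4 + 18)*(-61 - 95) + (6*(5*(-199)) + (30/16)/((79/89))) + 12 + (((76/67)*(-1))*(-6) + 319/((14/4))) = -2614893245/296408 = -8821.94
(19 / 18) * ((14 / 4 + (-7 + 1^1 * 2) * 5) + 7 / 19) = -803 / 36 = -22.31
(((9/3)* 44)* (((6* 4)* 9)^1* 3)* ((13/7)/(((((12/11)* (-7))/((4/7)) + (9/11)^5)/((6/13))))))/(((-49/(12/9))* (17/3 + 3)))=27551316672/1555580117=17.71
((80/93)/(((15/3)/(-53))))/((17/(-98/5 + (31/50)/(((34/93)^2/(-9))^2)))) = -9885891272843/6602335050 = -1497.33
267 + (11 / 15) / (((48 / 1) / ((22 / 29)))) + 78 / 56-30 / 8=19340947 / 73080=264.65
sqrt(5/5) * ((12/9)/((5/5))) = 4/3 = 1.33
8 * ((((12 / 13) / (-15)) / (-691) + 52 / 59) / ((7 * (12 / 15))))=1.26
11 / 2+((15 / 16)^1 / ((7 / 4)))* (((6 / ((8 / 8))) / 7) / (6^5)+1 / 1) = 511061 / 84672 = 6.04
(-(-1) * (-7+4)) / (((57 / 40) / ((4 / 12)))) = -40 / 57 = -0.70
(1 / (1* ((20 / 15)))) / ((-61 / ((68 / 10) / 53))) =-51 / 32330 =-0.00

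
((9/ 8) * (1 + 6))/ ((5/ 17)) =1071/ 40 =26.78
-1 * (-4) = 4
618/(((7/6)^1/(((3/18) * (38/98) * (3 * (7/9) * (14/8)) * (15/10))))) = 5871/28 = 209.68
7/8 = 0.88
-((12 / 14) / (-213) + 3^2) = -9.00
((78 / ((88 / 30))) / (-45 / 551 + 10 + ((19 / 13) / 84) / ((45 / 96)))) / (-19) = -69471675 / 494184394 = -0.14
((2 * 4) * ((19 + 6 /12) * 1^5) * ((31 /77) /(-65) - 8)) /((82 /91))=-1386.05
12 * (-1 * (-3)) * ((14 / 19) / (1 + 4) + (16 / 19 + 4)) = 17064 / 95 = 179.62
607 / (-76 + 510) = 1.40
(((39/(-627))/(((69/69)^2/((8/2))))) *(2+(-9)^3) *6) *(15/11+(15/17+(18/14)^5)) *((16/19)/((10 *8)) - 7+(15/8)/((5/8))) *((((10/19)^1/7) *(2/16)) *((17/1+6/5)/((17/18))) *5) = -91030959537832548/4031198799397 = -22581.61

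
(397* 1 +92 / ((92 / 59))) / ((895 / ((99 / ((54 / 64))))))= 53504 / 895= 59.78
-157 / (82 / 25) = -3925 / 82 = -47.87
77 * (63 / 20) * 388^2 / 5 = 182572236 / 25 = 7302889.44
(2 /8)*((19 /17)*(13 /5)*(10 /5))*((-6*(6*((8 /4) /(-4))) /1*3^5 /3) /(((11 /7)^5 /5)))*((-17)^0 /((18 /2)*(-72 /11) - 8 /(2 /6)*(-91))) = 1008772947 /1939405424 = 0.52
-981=-981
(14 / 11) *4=56 / 11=5.09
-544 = -544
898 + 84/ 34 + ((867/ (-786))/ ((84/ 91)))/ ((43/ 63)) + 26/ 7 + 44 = 5075362633/ 5362616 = 946.43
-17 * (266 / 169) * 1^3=-4522 / 169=-26.76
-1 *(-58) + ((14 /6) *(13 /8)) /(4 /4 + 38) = 4183 /72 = 58.10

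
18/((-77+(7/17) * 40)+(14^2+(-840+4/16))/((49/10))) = -29988/319717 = -0.09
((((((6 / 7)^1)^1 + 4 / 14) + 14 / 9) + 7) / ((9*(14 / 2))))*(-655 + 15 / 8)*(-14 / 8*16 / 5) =563.05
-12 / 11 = -1.09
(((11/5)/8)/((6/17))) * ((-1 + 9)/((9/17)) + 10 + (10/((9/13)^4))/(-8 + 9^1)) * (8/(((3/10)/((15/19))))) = 421090340/373977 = 1125.98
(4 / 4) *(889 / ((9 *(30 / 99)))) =9779 / 30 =325.97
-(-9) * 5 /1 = 45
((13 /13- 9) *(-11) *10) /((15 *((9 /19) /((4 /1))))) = 495.41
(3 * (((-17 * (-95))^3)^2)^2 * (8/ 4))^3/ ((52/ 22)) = 37070410963999549416561217828456072895269909496240554443306872845356773222959536745597782603988889604806900024414062500/ 13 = 2851570074153811493581632000000000000000000000000000000000000000000000000000000000000000000000000000000000000000000000.00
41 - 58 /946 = 19364 /473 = 40.94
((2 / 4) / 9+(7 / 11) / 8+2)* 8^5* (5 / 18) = 17315840 / 891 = 19434.16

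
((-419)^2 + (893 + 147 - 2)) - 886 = 175713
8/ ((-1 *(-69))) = 0.12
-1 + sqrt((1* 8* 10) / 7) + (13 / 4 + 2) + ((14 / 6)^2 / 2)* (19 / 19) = 4* sqrt(35) / 7 + 251 / 36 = 10.35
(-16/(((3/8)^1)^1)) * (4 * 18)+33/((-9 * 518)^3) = -103756846620683/33775015176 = -3072.00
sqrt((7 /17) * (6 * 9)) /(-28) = -3 * sqrt(714) /476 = -0.17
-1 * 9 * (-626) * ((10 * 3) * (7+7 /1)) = 2366280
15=15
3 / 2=1.50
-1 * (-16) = 16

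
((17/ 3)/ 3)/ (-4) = -17/ 36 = -0.47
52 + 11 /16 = 843 /16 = 52.69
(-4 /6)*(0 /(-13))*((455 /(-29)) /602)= 0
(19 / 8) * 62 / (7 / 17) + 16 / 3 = 30487 / 84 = 362.94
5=5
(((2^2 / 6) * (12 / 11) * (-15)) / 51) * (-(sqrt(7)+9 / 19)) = 360 / 3553+40 * sqrt(7) / 187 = 0.67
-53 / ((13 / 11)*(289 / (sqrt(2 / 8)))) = -583 / 7514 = -0.08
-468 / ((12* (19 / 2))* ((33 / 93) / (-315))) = 761670 / 209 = 3644.35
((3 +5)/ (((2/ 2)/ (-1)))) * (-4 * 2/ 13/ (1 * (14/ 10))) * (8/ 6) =1280/ 273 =4.69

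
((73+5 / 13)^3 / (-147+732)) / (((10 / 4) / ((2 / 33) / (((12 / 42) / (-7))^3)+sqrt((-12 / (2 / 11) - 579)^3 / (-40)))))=-1891644858684 / 7854275+6222463092 * sqrt(258) / 142805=459045.65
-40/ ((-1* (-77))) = -40/ 77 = -0.52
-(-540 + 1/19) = 10259/19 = 539.95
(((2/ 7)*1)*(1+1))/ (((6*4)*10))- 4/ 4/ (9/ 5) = -697/ 1260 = -0.55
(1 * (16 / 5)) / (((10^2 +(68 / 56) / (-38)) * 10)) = 4256 / 1329575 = 0.00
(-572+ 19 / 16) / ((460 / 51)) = -465783 / 7360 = -63.29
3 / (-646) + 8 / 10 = 2569 / 3230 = 0.80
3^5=243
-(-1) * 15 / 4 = 15 / 4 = 3.75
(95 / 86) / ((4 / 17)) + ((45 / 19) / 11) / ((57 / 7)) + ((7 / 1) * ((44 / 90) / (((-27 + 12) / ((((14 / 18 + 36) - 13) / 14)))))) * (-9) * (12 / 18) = 19491043117 / 2766198600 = 7.05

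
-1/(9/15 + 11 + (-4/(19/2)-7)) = -95/397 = -0.24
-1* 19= -19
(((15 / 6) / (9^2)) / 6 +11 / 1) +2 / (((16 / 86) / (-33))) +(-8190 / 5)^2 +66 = 651912200 / 243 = 2682766.26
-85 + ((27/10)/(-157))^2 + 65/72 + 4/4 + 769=30432284747/44368200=685.90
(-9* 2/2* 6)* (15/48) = -135/8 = -16.88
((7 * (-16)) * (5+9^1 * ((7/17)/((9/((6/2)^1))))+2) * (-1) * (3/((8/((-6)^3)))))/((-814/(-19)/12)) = -144789120/6919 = -20926.31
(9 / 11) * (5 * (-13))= -585 / 11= -53.18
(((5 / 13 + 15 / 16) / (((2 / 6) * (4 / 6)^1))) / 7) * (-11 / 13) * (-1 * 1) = 27225 / 37856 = 0.72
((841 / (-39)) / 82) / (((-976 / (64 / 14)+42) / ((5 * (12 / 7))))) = 16820 / 1279733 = 0.01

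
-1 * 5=-5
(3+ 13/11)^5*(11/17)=827.50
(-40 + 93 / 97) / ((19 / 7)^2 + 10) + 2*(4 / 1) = 474813 / 82547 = 5.75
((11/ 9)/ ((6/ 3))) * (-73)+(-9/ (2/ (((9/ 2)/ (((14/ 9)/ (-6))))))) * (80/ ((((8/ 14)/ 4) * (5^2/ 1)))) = 1704.99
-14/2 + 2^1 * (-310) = -627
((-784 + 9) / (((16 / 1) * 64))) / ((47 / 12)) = -2325 / 12032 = -0.19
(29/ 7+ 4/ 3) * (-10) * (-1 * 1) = 1150/ 21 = 54.76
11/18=0.61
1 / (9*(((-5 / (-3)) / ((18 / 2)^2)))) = 27 / 5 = 5.40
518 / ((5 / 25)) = 2590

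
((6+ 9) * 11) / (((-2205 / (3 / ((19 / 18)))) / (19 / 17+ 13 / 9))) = -176 / 323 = -0.54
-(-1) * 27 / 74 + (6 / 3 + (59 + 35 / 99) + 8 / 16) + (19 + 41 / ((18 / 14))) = 138104 / 1221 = 113.11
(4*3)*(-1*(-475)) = 5700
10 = 10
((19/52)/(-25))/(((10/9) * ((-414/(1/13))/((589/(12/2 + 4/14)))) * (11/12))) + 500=470327235011/940654000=500.00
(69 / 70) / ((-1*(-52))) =69 / 3640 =0.02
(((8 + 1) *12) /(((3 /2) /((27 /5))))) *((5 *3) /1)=5832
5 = 5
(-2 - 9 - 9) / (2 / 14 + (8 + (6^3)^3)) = -140 / 70543929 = -0.00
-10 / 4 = -5 / 2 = -2.50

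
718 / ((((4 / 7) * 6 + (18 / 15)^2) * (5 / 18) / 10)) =376950 / 71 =5309.15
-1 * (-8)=8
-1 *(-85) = 85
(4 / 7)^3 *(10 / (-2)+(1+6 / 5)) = -128 / 245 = -0.52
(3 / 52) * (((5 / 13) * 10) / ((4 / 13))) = 75 / 104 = 0.72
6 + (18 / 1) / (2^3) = 33 / 4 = 8.25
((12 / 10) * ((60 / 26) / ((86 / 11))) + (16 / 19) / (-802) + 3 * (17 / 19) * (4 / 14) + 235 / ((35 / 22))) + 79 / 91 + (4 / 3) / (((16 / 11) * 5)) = 268114082917 / 1788788820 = 149.89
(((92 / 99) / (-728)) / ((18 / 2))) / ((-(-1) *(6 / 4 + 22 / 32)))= -184 / 2837835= -0.00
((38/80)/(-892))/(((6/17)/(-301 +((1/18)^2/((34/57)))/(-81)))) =1701013969/3745543680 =0.45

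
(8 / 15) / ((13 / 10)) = 16 / 39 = 0.41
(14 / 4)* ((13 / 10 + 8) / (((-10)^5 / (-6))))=1953 / 1000000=0.00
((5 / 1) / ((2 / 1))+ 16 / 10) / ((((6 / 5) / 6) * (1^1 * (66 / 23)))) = 943 / 132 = 7.14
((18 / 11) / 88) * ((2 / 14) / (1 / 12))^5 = 559872 / 2033647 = 0.28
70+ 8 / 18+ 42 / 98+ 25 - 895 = -50345 / 63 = -799.13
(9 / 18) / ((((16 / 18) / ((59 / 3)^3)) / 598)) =61408321 / 24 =2558680.04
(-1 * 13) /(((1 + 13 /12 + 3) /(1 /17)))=-156 /1037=-0.15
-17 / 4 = -4.25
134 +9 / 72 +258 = 3137 / 8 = 392.12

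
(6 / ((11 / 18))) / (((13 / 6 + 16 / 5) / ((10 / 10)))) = 3240 / 1771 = 1.83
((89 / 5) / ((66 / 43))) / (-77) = -3827 / 25410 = -0.15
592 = 592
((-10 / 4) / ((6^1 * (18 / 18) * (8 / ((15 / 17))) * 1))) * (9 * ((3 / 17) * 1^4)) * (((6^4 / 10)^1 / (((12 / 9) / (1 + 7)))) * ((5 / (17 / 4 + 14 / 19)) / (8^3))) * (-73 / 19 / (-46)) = -11973825 / 1289837056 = -0.01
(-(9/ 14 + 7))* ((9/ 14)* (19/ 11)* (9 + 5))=-118.81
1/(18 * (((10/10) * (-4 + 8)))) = 1/72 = 0.01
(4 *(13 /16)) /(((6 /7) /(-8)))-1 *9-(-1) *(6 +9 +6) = -55 /3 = -18.33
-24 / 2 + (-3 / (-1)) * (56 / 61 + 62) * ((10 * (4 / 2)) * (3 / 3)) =229548 / 61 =3763.08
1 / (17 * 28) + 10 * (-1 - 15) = -76159 / 476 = -160.00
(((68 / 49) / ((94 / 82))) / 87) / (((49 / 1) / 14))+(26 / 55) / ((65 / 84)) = 237157936 / 385694925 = 0.61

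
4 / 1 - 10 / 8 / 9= 139 / 36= 3.86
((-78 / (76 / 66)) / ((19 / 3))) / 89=-3861 / 32129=-0.12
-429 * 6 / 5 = -2574 / 5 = -514.80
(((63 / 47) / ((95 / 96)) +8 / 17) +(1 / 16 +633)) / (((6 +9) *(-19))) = -771058321 / 346126800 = -2.23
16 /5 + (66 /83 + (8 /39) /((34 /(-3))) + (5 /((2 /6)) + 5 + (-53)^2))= 259826493 /91715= 2832.98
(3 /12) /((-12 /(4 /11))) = -1 /132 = -0.01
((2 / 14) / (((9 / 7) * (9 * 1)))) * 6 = 0.07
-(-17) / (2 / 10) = 85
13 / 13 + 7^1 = 8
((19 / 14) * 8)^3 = 438976 / 343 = 1279.81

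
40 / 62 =20 / 31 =0.65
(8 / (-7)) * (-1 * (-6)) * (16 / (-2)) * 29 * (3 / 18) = 265.14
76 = 76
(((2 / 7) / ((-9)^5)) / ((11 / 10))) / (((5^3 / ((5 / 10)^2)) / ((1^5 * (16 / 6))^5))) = -32768 / 27621645975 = -0.00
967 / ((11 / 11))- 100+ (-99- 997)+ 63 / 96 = -7307 / 32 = -228.34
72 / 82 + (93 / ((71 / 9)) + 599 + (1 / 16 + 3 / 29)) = 826404915 / 1350704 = 611.83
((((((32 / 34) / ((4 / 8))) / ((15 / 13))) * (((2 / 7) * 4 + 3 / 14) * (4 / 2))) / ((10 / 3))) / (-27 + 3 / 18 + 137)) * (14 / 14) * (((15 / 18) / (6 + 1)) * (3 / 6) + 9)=1503736 / 13765325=0.11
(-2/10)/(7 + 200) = -1/1035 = -0.00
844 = 844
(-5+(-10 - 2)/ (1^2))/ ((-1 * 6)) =17/ 6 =2.83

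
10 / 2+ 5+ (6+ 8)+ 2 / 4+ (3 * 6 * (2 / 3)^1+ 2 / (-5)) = 361 / 10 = 36.10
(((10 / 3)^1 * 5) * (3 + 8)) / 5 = 110 / 3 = 36.67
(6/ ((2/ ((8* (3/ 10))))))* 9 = 64.80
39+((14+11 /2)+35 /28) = 239 /4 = 59.75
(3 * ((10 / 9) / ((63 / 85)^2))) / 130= 7225 / 154791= 0.05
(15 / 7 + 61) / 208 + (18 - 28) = -543 / 56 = -9.70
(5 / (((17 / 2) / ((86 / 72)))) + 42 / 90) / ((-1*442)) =-1789 / 676260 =-0.00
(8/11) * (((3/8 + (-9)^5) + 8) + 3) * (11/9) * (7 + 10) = -8029117/9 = -892124.11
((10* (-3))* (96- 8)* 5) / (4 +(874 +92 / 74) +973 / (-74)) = -976800 / 64091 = -15.24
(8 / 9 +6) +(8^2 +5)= 683 / 9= 75.89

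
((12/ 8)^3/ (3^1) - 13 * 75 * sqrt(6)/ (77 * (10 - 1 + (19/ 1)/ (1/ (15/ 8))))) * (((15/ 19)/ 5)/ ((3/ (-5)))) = -45/ 152 + 13000 * sqrt(6)/ 174097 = -0.11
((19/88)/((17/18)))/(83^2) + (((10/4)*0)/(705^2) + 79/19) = 407088037/97906468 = 4.16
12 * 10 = 120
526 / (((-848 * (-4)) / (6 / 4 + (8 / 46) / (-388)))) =1759733 / 7567552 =0.23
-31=-31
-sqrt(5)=-2.24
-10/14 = -5/7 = -0.71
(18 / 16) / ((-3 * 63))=-0.01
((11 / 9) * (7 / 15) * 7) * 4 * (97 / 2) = 104566 / 135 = 774.56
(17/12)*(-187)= -3179/12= -264.92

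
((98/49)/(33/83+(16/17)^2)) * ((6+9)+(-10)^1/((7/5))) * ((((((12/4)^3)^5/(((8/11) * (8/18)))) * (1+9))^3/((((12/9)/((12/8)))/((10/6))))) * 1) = 1418181900915501993789375563323591875/706134016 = 2008374995088045714242119000.00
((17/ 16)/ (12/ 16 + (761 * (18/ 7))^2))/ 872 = 0.00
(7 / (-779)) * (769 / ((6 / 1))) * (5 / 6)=-26915 / 28044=-0.96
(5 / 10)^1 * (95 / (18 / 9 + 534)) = 95 / 1072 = 0.09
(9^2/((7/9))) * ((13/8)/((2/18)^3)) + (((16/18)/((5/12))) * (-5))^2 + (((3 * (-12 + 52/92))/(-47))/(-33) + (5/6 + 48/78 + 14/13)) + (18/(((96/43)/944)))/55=48157974104507/389549160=123624.90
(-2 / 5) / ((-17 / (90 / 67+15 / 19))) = 1086 / 21641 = 0.05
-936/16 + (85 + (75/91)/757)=3651161/137774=26.50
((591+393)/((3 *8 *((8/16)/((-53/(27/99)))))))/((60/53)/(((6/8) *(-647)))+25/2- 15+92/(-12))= 3278631092/2092231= 1567.05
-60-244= -304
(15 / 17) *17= 15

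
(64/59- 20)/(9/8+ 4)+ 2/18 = -77933/21771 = -3.58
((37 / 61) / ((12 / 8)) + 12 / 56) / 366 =0.00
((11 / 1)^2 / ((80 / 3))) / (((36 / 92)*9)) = 2783 / 2160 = 1.29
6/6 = 1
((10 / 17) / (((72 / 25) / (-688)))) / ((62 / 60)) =-215000 / 1581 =-135.99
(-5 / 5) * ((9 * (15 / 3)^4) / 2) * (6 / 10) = -3375 / 2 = -1687.50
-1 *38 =-38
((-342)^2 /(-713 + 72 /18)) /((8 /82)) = -1198881 /709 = -1690.95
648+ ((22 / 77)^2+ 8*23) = 40772 / 49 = 832.08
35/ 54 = 0.65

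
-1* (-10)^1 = 10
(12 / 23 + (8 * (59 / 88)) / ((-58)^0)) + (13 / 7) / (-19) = 194748 / 33649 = 5.79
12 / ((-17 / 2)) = -24 / 17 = -1.41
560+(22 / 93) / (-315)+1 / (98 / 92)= 115028756 / 205065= 560.94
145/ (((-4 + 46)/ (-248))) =-17980/ 21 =-856.19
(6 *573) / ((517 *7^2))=3438 / 25333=0.14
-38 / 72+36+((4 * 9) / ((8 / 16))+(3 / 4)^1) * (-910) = -2382013 / 36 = -66167.03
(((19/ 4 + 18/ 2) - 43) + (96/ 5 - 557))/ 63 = -11341/ 1260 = -9.00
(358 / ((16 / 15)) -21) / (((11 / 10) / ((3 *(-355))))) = -13403025 / 44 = -304614.20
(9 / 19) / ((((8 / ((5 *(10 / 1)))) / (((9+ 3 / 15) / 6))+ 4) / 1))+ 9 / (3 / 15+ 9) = 225585 / 206264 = 1.09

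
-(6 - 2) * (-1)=4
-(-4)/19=4/19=0.21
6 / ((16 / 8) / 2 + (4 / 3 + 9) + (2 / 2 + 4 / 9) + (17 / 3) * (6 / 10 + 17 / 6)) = 180 / 967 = 0.19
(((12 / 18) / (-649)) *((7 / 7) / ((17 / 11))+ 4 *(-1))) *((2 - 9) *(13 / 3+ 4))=-6650 / 33099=-0.20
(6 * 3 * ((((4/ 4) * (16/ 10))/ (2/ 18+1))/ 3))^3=644.97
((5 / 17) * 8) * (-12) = -480 / 17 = -28.24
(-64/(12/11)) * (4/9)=-704/27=-26.07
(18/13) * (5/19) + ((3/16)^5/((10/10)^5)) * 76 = 24733359/64749568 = 0.38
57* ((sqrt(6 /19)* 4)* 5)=60* sqrt(114)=640.62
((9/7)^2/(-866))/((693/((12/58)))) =-27/47377561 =-0.00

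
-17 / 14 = -1.21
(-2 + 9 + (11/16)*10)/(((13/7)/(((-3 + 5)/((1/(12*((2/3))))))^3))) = 397824/13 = 30601.85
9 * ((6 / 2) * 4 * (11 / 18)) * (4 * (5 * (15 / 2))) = 9900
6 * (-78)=-468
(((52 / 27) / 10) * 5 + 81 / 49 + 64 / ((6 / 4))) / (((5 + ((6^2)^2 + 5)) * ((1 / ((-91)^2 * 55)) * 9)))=556854155 / 317358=1754.66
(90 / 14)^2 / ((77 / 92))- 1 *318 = -1013514 / 3773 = -268.62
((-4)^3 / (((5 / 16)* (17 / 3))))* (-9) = 27648 / 85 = 325.27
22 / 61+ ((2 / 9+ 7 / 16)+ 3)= 35315 / 8784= 4.02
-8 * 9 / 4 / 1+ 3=-15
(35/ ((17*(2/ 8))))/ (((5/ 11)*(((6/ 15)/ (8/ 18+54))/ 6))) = 754600/ 51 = 14796.08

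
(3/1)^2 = 9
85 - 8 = 77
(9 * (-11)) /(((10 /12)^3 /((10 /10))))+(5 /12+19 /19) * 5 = -245983 /1500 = -163.99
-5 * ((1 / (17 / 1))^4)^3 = -5 / 582622237229761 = -0.00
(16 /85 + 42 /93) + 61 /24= 201199 /63240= 3.18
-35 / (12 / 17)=-595 / 12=-49.58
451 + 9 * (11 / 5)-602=-656 / 5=-131.20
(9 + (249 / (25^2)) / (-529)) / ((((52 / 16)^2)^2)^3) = 49918525833216 / 7702929393620280625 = 0.00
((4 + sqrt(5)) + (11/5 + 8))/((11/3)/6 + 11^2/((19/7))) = 342 * sqrt(5)/15455 + 24282/77275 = 0.36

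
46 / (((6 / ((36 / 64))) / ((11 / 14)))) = 759 / 224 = 3.39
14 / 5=2.80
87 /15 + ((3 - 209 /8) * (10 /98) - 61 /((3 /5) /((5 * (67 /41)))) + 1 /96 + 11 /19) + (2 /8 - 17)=-5151016967 /6107360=-843.41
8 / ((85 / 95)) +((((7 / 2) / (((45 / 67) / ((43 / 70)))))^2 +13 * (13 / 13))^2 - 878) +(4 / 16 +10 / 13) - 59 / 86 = -2046907509868892737 / 6234918300000000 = -328.30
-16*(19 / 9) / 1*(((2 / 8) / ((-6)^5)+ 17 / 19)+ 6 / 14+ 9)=-42705659 / 122472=-348.70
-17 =-17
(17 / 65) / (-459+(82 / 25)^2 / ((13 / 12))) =-2125 / 3648687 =-0.00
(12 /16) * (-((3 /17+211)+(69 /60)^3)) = -159.52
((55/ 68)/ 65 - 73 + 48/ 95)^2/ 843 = 12350778655323/ 1981791952400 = 6.23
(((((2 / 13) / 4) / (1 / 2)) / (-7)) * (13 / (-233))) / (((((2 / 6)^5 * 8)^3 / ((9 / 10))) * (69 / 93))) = 4003345053 / 192066560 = 20.84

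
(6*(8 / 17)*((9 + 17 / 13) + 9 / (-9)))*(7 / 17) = 40656 / 3757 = 10.82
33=33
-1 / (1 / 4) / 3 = -4 / 3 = -1.33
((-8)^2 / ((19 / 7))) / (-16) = -28 / 19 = -1.47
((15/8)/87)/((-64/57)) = -285/14848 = -0.02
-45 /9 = -5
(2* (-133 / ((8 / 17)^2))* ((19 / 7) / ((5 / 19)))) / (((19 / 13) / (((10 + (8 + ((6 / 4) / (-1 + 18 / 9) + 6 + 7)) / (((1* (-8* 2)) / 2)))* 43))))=-1341357953 / 512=-2619839.75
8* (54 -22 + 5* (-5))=56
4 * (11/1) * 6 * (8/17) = 2112/17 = 124.24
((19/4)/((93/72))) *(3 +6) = 1026/31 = 33.10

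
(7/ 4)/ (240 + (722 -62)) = 0.00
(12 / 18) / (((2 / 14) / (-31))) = -434 / 3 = -144.67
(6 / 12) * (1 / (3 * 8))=1 / 48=0.02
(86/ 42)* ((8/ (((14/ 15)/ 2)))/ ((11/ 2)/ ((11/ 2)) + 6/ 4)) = 688/ 49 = 14.04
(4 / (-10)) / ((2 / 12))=-12 / 5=-2.40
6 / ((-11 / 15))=-90 / 11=-8.18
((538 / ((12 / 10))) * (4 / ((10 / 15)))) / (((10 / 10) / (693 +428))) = 3015490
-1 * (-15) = 15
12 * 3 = 36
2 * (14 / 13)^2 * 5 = 1960 / 169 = 11.60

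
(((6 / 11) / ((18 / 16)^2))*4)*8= 4096 / 297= 13.79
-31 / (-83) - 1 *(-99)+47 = 12149 / 83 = 146.37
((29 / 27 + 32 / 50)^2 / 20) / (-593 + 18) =-1338649 / 5239687500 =-0.00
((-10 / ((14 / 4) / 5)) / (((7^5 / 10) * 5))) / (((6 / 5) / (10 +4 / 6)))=-16000 / 1058841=-0.02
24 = 24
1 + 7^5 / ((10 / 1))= 16817 / 10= 1681.70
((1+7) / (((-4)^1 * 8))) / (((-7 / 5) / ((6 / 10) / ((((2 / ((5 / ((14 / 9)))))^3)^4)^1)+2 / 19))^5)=940605953155278813506502093002420228550946526532459035408260091354480995564600620452179549018590626973615625 / 112408739198390594477578735916844300696390882993009240882000674793085026304930896098394348005097472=8367729767.84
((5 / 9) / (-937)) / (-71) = 5 / 598743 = 0.00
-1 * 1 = -1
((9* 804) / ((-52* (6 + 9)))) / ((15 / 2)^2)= -268 / 1625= -0.16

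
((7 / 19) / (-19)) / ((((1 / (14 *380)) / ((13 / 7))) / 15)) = -54600 / 19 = -2873.68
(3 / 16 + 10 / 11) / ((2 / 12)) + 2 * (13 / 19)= 13289 / 1672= 7.95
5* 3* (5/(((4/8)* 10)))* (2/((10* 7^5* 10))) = 3/168070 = 0.00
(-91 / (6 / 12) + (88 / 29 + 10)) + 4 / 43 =-210584 / 1247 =-168.87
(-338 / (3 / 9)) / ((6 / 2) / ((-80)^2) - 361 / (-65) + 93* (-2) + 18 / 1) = 84364800 / 13515481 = 6.24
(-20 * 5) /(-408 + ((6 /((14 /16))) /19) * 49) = 475 /1854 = 0.26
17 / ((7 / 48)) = 816 / 7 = 116.57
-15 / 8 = -1.88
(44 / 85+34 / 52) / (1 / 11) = 28479 / 2210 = 12.89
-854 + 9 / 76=-64895 / 76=-853.88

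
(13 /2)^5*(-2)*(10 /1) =-1856465 /8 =-232058.12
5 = 5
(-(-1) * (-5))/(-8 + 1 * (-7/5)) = 25/47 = 0.53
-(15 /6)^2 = -25 /4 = -6.25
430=430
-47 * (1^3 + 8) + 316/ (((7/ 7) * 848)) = -89597/ 212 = -422.63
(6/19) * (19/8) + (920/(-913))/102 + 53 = 10009205/186252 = 53.74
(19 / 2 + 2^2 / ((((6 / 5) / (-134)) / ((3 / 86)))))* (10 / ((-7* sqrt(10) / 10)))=2615* sqrt(10) / 301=27.47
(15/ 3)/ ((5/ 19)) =19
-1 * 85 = -85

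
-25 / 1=-25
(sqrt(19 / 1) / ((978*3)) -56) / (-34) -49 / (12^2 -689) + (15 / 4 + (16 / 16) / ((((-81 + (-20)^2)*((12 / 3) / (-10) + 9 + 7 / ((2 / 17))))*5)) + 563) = 4576818915473 / 8050877340 -sqrt(19) / 99756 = 568.49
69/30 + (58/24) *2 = 107/15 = 7.13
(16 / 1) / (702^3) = 2 / 43243551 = 0.00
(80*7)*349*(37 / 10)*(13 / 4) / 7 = 335738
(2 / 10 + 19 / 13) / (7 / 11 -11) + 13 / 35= 0.21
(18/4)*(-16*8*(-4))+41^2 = 3985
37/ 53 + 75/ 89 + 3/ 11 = 94099/ 51887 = 1.81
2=2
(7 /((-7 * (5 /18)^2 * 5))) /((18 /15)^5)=-25 /24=-1.04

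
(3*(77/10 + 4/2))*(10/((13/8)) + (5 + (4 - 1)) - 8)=2328/13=179.08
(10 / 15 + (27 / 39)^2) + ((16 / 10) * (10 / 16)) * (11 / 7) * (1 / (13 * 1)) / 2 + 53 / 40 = 359357 / 141960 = 2.53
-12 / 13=-0.92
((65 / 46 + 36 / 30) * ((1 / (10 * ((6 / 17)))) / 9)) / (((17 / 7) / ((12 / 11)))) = 4207 / 113850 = 0.04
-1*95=-95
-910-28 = -938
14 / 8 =7 / 4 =1.75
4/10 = 2/5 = 0.40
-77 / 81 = -0.95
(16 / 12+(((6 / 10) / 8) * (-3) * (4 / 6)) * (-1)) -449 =-447.52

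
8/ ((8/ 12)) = 12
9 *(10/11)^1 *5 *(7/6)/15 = 35/11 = 3.18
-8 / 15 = -0.53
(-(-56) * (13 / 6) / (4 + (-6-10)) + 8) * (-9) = 19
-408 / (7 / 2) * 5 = -4080 / 7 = -582.86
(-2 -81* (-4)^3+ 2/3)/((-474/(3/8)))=-3887/948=-4.10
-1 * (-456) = 456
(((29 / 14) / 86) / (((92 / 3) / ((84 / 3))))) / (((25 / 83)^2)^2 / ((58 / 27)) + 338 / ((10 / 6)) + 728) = 0.00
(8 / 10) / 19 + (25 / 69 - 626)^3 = -7642572557287819 / 31208355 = -244888670.27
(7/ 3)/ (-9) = -7/ 27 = -0.26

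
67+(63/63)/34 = 2279/34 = 67.03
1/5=0.20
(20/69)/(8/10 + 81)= 100/28221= 0.00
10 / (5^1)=2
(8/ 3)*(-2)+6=2/ 3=0.67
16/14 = 8/7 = 1.14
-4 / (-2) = 2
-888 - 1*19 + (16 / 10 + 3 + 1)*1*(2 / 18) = -40787 / 45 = -906.38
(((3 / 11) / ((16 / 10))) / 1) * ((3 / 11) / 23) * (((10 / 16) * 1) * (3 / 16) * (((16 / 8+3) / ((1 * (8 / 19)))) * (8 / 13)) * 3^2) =577125 / 37047296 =0.02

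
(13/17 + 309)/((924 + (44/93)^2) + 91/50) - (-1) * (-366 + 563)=1343443471691/6807950203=197.33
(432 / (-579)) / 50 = -72 / 4825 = -0.01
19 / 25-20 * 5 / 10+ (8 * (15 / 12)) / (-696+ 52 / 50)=-2009822 / 217175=-9.25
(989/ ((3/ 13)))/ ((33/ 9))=12857/ 11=1168.82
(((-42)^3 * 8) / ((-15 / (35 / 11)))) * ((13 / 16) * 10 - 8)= 172872 / 11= 15715.64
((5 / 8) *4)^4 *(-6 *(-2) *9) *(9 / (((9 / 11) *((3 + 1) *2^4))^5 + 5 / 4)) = 0.00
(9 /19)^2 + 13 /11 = 5584 /3971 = 1.41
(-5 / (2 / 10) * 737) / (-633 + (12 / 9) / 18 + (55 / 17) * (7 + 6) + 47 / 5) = 42285375 / 1334467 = 31.69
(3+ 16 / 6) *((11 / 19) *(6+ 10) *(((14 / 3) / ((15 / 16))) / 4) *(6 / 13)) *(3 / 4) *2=167552 / 3705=45.22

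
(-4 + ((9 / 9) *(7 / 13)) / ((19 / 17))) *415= -360635 / 247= -1460.06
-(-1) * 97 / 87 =97 / 87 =1.11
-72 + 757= 685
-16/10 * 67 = -536/5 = -107.20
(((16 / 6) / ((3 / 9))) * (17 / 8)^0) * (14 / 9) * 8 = 896 / 9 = 99.56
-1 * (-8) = 8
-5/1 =-5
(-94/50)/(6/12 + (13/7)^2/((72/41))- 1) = -165816/129125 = -1.28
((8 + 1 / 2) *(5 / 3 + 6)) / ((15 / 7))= 2737 / 90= 30.41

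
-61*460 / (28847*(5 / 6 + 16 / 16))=-168360 / 317317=-0.53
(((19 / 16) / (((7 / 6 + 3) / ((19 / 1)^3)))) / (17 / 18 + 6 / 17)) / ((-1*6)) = -19939113 / 79400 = -251.12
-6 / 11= -0.55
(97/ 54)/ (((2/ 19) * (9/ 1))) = 1843/ 972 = 1.90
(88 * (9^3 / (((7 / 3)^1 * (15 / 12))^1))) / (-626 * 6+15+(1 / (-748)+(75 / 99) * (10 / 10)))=-1727485056 / 293758745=-5.88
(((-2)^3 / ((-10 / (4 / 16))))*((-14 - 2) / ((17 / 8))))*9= -1152 / 85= -13.55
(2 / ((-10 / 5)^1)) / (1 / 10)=-10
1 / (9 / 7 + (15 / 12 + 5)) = 28 / 211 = 0.13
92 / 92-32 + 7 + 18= -6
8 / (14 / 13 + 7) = 0.99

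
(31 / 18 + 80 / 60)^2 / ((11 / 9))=275 / 36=7.64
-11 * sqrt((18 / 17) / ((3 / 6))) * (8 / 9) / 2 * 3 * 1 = -88 * sqrt(17) / 17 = -21.34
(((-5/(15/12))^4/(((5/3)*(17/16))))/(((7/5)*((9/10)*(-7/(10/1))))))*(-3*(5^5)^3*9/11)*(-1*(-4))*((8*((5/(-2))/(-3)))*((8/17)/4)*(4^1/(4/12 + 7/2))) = 144000000000000000000/3582733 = 40192780204385.87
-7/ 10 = -0.70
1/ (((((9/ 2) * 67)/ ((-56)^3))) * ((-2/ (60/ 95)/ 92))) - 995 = 60826783/ 3819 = 15927.41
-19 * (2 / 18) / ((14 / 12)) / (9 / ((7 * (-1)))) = 38 / 27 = 1.41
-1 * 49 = -49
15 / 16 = 0.94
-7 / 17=-0.41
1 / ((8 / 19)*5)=19 / 40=0.48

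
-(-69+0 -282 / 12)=185 / 2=92.50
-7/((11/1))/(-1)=7/11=0.64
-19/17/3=-19/51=-0.37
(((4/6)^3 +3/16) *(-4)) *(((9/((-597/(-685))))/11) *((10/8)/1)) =-65075/28656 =-2.27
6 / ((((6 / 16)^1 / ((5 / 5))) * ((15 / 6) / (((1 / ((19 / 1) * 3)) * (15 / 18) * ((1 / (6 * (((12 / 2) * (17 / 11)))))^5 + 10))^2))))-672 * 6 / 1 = -108623112776032190412222938572577731 / 26941170181694120568890170933248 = -4031.86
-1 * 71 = -71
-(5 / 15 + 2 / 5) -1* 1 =-26 / 15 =-1.73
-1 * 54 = -54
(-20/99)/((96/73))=-365/2376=-0.15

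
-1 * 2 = -2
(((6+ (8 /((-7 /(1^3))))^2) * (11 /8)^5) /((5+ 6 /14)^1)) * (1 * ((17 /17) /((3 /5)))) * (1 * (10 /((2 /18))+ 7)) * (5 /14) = 69908212825 /183042048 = 381.92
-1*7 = -7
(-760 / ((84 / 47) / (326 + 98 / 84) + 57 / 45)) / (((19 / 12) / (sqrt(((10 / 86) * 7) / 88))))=-166069800 * sqrt(33110) / 832725487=-36.29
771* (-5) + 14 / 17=-65521 / 17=-3854.18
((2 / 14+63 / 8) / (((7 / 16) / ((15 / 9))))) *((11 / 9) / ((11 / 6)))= 8980 / 441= 20.36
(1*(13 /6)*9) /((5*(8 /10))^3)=39 /128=0.30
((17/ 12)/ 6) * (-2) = -17/ 36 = -0.47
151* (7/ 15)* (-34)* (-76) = 2731288/ 15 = 182085.87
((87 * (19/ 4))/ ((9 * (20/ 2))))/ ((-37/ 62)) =-17081/ 2220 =-7.69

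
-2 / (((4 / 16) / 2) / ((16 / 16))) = -16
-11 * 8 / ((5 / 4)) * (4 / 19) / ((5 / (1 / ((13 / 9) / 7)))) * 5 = -88704 / 1235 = -71.83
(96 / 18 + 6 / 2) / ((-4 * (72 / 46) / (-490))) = 140875 / 216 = 652.20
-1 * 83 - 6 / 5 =-421 / 5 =-84.20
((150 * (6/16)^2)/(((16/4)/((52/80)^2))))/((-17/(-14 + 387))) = -1701999/34816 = -48.89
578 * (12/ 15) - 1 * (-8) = 2352/ 5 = 470.40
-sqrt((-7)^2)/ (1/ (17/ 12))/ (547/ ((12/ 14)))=-17/ 1094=-0.02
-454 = -454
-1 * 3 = -3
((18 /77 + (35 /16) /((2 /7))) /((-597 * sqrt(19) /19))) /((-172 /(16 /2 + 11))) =369379 * sqrt(19) /253013376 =0.01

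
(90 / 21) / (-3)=-1.43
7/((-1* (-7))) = 1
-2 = -2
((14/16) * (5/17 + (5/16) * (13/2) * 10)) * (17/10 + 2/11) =1624329/47872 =33.93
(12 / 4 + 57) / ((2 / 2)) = 60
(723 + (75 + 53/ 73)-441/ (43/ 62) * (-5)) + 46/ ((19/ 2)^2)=4508395767/ 1133179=3978.54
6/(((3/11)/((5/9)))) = 110/9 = 12.22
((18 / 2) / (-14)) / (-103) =9 / 1442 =0.01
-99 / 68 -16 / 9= -1979 / 612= -3.23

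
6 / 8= 0.75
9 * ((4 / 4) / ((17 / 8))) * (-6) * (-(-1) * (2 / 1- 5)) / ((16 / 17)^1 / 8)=648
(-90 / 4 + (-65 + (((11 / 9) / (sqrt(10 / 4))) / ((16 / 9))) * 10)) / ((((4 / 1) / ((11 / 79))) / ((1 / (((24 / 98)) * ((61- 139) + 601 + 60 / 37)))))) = -498575 / 21030432 + 31339 * sqrt(10) / 84121728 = -0.02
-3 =-3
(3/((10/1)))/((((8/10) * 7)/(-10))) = -15/28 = -0.54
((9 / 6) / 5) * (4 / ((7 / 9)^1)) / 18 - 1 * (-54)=1893 / 35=54.09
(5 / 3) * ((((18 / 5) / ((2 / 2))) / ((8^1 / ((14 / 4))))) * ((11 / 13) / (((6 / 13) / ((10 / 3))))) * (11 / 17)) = 4235 / 408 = 10.38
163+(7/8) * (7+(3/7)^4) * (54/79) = 4530805/27097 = 167.21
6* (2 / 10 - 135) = -4044 / 5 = -808.80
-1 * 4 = -4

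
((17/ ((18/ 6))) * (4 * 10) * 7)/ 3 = 4760/ 9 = 528.89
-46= -46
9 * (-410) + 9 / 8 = -29511 / 8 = -3688.88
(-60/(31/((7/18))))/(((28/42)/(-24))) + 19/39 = 33349/1209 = 27.58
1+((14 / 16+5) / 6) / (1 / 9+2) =445 / 304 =1.46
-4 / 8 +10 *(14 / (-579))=-859 / 1158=-0.74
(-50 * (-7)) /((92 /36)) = 3150 /23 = 136.96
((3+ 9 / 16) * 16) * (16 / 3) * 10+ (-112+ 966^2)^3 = 812281146966952224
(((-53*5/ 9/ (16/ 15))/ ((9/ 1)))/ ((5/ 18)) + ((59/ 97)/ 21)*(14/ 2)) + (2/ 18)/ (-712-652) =-25813553/ 2381544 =-10.84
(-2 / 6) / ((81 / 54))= -2 / 9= -0.22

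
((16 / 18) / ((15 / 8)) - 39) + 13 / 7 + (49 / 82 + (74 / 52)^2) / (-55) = -36.72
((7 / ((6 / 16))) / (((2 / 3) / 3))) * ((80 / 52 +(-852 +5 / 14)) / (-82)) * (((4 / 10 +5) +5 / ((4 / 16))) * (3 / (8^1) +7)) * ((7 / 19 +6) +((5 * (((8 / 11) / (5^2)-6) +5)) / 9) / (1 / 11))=35938593477 / 506350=70975.79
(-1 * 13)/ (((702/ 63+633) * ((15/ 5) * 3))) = -91/ 40581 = -0.00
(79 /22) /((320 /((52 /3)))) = 0.19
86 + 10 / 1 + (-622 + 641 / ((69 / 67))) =6653 / 69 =96.42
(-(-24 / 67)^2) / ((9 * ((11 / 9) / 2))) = -1152 / 49379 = -0.02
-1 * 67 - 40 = -107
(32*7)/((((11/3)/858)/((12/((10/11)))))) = 3459456/5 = 691891.20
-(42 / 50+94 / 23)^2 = -24.27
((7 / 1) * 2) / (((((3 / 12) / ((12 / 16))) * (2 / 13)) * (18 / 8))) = 364 / 3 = 121.33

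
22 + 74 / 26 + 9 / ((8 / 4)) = 763 / 26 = 29.35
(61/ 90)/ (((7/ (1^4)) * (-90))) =-61/ 56700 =-0.00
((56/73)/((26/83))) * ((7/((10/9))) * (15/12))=36603/1898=19.29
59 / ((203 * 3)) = 0.10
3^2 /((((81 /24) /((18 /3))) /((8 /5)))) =128 /5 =25.60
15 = 15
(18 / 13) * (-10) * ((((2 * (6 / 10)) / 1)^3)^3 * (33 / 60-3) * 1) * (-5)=-4444263936 / 5078125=-875.18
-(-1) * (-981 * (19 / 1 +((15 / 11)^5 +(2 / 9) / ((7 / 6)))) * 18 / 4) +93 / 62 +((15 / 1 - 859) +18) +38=-106317.76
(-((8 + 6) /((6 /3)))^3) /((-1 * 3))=343 /3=114.33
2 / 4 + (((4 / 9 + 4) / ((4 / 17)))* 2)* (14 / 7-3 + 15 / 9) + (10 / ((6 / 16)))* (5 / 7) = 16909 / 378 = 44.73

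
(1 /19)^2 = 1 /361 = 0.00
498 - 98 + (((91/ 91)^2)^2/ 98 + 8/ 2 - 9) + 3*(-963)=-244411/ 98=-2493.99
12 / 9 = 4 / 3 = 1.33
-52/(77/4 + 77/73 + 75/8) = -30368/17333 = -1.75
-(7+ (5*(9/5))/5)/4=-11/5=-2.20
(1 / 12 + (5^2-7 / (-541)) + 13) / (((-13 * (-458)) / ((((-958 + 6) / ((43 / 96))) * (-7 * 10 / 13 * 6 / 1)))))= 395555314560 / 900301363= 439.36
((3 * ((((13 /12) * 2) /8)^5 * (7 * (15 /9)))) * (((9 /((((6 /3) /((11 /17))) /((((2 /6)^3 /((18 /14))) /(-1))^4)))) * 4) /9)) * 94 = 16131230950835 /3775897628975038464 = 0.00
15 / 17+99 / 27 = 232 / 51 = 4.55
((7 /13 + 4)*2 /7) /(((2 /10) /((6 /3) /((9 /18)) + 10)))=1180 /13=90.77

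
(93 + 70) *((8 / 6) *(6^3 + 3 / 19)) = 892588 / 19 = 46978.32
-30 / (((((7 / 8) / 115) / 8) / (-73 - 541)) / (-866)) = -117404659200 / 7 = -16772094171.43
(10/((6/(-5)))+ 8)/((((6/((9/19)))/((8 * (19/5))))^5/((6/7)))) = -22.75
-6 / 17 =-0.35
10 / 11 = 0.91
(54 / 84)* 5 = 45 / 14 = 3.21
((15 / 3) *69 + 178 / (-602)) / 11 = 103756 / 3311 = 31.34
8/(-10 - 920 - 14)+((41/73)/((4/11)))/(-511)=-101215/8803508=-0.01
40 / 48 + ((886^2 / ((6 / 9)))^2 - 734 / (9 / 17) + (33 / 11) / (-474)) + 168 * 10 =985795897554902 / 711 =1386492120330.38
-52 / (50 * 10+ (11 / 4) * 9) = -208 / 2099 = -0.10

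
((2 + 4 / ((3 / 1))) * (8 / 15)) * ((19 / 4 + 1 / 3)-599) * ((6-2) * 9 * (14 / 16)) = -99778 / 3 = -33259.33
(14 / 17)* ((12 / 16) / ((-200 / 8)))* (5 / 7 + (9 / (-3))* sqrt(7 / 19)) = -3 / 170 + 63* sqrt(133) / 16150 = 0.03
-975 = -975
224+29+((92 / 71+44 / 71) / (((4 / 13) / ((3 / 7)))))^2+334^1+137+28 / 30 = 2712350006 / 3705135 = 732.05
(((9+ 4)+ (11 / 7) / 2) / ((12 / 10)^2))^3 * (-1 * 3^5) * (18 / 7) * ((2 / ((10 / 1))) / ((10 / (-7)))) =13479481875 / 175616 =76755.43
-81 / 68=-1.19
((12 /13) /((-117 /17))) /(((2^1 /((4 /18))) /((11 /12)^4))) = -248897 /23654592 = -0.01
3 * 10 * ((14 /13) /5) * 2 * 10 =129.23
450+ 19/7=3169/7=452.71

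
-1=-1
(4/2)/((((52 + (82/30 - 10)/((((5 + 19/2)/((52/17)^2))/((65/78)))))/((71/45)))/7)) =4165357/9068930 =0.46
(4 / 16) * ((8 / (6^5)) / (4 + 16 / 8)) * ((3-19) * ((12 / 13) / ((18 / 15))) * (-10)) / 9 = 50 / 85293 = 0.00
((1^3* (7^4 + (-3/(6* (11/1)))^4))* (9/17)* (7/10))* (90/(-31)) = -318908388519/123452912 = -2583.24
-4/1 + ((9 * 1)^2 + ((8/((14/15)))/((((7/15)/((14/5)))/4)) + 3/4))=7937/28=283.46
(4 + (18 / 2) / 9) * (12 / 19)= 60 / 19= 3.16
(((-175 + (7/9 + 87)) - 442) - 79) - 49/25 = -137291/225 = -610.18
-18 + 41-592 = -569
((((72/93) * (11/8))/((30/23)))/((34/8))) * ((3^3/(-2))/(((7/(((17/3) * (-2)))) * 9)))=506/1085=0.47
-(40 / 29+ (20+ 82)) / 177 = -2998 / 5133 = -0.58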